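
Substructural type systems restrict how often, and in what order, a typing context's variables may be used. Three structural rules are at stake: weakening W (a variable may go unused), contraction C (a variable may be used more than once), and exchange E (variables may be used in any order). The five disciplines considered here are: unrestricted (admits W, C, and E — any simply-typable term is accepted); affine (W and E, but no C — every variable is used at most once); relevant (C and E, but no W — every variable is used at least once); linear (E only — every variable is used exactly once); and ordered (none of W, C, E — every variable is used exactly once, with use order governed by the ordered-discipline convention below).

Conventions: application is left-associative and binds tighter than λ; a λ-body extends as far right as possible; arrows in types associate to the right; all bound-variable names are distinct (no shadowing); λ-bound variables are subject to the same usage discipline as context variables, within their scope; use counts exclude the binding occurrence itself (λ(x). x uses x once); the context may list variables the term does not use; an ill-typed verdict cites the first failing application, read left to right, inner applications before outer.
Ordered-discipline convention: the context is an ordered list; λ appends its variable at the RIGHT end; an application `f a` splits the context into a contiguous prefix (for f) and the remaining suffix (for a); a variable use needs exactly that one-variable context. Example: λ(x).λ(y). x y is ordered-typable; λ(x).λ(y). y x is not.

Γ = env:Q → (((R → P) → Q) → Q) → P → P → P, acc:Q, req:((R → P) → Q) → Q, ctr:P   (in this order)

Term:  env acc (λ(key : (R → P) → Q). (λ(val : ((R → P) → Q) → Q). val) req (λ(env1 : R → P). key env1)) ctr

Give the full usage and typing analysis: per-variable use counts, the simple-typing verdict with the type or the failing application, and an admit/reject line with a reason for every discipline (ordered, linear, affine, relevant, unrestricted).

usage: env: 1×; acc: 1×; req: 1×; ctr: 1×; key [bound]: 1×; val [bound]: 1×; env1 [bound]: 1×
use order (left to right): env, acc, val, req, key, env1, ctr
typing: well-typed — term : P → P
ordered: ✓, env, acc, req, ctr, key, val, env1: once each, no exchange needed
linear: ✓, each of env, acc, req, ctr, key, val, env1 used exactly once
affine: ✓, env, acc, req, ctr, key, val, env1: no repeats, contraction unneeded
relevant: ✓, every one of env, acc, req, ctr, key, val, env1 appears
unrestricted: ✓, type-checks (P → P) and nothing is barred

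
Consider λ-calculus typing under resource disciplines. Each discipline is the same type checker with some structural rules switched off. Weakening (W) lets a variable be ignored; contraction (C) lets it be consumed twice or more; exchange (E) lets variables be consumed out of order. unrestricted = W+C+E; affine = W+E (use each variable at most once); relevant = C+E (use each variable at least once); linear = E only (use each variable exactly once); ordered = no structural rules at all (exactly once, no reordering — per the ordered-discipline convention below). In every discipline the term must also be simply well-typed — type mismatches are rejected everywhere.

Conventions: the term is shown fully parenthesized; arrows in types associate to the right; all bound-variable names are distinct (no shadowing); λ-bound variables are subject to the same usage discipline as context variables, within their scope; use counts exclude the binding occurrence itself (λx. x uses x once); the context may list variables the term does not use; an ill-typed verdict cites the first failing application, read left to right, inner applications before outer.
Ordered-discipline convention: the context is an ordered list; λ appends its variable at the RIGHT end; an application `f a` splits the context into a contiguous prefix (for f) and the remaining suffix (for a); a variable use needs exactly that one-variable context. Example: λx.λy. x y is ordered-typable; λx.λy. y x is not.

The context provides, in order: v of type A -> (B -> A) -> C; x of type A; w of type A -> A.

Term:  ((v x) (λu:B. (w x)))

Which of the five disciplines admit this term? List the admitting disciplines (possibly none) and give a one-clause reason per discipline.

accepted by: unrestricted
use counts: v: 1×, x: 2×, w: 1×, u (bound): 0×
uses in reading order: v, x, w, x
typing: the term checks, with type C
ordered: ✗ — x ×2 used more than once (contraction); u left unused
linear: ✗ — x ×2 used more than once (contraction); u left unused
affine: ✗ — x ×2 used more than once (contraction)
relevant: ✗ — u left unused
unrestricted: ✓ — type-checks (C) and nothing is barred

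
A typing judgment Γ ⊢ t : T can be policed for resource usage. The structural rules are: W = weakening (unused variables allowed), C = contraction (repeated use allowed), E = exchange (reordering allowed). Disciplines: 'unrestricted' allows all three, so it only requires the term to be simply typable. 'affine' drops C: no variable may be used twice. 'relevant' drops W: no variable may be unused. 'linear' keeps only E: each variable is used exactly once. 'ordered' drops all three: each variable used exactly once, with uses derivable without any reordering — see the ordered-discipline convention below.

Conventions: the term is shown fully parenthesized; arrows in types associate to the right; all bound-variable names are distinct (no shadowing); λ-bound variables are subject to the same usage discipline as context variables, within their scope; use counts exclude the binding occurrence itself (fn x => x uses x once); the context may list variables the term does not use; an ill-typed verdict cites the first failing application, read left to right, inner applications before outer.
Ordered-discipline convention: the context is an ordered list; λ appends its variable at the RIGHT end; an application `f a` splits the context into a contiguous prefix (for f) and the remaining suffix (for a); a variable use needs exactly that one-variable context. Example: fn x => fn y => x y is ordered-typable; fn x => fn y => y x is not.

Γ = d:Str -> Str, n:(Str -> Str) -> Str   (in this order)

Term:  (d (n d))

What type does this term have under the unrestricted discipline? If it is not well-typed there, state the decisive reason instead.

term : Str
variable uses: d=2, n=1
order of uses: d, n, d
typing: the term checks, with type Str
per-discipline verdicts: ordered ✗, linear ✗, affine ✗, relevant ✓, unrestricted ✓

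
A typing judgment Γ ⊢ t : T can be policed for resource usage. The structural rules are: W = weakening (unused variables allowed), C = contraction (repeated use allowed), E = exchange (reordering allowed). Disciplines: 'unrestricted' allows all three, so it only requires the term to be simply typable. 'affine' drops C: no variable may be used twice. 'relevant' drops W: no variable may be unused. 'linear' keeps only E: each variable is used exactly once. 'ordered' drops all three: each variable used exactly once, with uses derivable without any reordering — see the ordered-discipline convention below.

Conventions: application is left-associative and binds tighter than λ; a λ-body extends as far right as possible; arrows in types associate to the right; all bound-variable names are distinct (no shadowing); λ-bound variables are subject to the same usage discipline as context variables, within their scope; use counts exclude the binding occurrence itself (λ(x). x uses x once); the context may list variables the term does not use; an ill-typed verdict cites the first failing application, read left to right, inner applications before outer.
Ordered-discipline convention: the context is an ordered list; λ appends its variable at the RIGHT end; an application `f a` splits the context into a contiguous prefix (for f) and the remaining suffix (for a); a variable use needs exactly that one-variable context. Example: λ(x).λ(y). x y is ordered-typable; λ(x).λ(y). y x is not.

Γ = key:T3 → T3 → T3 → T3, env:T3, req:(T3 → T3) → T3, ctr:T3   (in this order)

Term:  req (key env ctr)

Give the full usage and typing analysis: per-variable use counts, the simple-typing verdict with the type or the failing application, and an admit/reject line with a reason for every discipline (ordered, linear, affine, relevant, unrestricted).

variable uses: key: 1×; env: 1×; req: 1×; ctr: 1×
use order (left to right): req, key, env, ctr
typing: well-typed at T3
ordered ✗ (no contiguous prefix/suffix split fits req, key, env, ctr)
linear ✓ (exactly-once usage across key, env, req, ctr)
affine ✓ (no duplicate uses among key, env, req, ctr)
relevant ✓ (none of key, env, req, ctr goes unused)
unrestricted ✓ (typability at T3 is all that's needed)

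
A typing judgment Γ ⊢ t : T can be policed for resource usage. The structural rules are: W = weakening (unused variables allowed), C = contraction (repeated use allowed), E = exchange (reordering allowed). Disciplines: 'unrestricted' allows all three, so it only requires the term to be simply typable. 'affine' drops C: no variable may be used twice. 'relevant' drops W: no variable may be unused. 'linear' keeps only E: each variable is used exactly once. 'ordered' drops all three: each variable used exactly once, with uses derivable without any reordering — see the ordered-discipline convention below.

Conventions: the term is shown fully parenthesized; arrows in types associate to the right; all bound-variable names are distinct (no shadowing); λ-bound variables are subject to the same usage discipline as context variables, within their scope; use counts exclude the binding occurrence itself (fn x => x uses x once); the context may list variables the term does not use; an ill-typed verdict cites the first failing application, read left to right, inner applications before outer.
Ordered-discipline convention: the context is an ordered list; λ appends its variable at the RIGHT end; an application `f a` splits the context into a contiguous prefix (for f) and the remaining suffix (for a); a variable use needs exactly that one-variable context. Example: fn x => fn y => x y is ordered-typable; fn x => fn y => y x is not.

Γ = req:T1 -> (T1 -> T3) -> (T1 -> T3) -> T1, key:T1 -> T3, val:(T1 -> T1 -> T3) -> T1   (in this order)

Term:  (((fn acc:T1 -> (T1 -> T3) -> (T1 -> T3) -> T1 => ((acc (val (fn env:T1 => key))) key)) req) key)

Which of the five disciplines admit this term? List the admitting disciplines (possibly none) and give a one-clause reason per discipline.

admitted in: unrestricted
use counts: req: 1×, key: 3×, val: 1×, acc [bound]: 1×, env [bound]: 0×
use order (left to right): acc, val, key, key, req, key
typing: well-typed at T1
ordered ✗ (key ×3 used more than once (contraction); needs weakening: env unused)
linear ✗ (key ×3 used more than once (contraction); needs weakening: env unused)
affine ✗ (key ×3 used more than once (contraction))
relevant ✗ (needs weakening: env unused)
unrestricted ✓ (typability at T1 is all that's needed)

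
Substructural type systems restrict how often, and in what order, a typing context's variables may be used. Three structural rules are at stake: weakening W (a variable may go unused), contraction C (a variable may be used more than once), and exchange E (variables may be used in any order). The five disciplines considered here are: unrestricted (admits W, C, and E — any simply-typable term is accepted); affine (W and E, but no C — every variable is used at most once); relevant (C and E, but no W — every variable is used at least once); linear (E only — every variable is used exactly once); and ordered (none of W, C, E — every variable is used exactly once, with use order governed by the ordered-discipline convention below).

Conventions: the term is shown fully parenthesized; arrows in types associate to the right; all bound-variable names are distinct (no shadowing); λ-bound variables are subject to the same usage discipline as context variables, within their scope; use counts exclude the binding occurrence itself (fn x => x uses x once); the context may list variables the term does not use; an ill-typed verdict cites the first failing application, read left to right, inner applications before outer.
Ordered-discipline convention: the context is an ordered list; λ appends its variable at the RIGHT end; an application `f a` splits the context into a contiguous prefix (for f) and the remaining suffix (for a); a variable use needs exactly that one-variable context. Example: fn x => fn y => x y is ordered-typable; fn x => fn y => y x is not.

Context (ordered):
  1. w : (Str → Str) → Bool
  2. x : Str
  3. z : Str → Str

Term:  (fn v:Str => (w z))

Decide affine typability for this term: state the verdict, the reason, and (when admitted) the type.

yes — no duplicate uses among w, x, z, v; term : Str → Bool
counts: w: 1×, x: 0×, z: 1×, v (bound): 0×
uses in reading order: w, z
typing: well-typed — term : Str → Bool
summary: ordered ✗ · linear ✗ · affine ✓ · relevant ✗ · unrestricted ✓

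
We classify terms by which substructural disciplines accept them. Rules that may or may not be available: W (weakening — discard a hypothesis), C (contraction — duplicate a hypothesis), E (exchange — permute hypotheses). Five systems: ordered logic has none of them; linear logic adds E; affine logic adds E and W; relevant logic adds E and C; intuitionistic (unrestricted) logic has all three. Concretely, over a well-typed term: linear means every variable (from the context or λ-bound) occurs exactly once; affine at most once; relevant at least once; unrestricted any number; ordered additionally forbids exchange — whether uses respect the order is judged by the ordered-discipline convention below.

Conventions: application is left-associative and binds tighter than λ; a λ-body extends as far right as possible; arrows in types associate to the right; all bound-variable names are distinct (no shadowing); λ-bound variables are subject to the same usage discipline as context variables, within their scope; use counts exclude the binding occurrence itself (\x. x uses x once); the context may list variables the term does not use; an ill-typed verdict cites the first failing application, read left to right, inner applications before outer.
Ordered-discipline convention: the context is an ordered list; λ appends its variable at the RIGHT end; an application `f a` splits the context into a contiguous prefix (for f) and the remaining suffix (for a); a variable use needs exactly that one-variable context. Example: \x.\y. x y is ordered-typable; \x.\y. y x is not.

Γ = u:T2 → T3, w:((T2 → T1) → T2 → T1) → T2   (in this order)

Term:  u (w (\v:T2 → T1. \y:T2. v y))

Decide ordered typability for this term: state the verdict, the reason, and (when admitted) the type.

yes — u, w, v, y: once each, no exchange needed; term : T3
variable uses: u=1, w=1, v [bound]=1, y [bound]=1
uses in reading order: u, w, v, y
typing: well-typed at T3
all disciplines: ordered ✓, linear ✓, affine ✓, relevant ✓, unrestricted ✓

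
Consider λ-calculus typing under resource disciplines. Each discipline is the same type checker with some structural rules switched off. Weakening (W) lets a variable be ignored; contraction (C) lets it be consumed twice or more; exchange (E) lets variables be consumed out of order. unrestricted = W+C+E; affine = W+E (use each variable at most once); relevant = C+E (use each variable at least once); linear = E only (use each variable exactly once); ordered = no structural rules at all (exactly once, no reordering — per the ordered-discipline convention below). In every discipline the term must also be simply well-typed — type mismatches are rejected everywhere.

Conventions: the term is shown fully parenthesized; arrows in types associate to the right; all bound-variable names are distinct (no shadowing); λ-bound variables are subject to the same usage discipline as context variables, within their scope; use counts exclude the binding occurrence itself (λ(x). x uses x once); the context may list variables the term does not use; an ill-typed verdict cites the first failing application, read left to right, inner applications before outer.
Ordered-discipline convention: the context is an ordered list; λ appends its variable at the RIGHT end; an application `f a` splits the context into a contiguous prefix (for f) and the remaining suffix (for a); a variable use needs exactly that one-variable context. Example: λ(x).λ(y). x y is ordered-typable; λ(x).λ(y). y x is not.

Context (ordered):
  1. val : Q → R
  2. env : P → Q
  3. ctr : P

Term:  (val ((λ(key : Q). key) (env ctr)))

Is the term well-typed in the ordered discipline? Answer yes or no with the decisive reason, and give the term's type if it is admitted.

yes — val, env, ctr, key: once each, no exchange needed; term : R
use counts: val: 1, env: 1, ctr: 1, key (bound): 1
left-to-right use order: val, key, env, ctr
typing: ✓ — R
summary: ordered ✓, linear ✓, affine ✓, relevant ✓, unrestricted ✓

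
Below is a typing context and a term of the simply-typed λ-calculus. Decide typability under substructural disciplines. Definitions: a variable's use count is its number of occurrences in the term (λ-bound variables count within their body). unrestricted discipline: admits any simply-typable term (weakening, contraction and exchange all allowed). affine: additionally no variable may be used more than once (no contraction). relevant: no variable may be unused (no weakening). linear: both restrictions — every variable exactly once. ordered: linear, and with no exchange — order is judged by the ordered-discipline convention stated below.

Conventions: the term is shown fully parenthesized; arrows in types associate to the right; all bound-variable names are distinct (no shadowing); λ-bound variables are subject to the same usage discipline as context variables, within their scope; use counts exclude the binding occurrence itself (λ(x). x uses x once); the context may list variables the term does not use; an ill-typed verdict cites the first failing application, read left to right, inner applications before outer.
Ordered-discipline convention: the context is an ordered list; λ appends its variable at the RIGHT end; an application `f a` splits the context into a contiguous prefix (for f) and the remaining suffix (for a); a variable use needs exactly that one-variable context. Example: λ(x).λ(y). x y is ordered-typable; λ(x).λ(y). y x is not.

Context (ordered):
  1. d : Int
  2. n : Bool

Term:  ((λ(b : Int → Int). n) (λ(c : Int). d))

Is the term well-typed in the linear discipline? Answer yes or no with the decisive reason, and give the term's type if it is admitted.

no — unused: b, c — weakening required
variable uses: d: 1×, n: 1×, b (bound): 0×, c (bound): 0×
use order (left to right): n, d
typing: ✓ — Bool
all disciplines: ordered ✗, linear ✗, affine ✓, relevant ✗, unrestricted ✓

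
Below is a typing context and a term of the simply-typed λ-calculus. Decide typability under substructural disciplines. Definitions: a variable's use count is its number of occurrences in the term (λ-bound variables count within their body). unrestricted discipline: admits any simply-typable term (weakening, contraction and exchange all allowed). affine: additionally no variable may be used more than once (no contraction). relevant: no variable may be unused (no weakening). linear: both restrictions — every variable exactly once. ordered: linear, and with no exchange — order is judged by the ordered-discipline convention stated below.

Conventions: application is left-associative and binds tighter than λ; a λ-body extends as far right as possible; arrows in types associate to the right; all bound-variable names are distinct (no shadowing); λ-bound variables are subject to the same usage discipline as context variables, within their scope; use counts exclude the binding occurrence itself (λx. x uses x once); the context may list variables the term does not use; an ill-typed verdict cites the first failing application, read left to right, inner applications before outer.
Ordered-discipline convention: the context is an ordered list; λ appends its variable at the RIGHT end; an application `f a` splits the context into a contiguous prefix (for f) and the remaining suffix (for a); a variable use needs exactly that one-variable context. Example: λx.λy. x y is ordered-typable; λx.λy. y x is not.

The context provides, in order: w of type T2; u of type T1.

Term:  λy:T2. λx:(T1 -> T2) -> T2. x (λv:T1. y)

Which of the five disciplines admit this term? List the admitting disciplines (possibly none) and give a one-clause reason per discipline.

admitted by: affine, unrestricted
use counts: w=0, u=0, y [bound]=1, x [bound]=1, v [bound]=0
use order (left to right): x, y
typing: well-typed — term : T2 -> ((T1 -> T2) -> T2) -> T2
ordered ✗ (w, u, v never used (weakening))
linear ✗ (w, u, v never used (weakening))
affine ✓ (none of w, u, y, x, v used more than once)
relevant ✗ (w, u, v never used (weakening))
unrestricted ✓ (typability at T2 -> ((T1 -> T2) -> T2) -> T2 is all that's needed)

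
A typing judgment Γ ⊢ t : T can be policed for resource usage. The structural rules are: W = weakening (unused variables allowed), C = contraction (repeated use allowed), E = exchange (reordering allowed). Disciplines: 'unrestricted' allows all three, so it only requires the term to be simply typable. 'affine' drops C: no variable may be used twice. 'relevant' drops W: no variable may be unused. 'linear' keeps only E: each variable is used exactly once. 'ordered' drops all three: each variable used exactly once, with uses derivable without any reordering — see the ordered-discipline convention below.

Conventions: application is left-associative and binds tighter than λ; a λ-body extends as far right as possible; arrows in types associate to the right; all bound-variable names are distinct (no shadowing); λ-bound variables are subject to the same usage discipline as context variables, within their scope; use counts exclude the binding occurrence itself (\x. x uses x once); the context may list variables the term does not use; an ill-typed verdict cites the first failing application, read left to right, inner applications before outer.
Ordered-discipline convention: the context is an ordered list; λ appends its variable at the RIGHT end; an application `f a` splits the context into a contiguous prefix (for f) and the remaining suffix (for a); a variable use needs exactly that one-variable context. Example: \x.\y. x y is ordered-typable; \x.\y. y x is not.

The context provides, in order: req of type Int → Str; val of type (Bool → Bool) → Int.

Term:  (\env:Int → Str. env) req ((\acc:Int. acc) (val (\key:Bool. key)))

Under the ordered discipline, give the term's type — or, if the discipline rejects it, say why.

term : Str
usage: req=1, val=1, env (λ-bound)=1, acc (λ-bound)=1, key (λ-bound)=1
order of uses: env, req, acc, val, key
typing: well-typed — term : Str
all disciplines: ordered ✓ | linear ✓ | affine ✓ | relevant ✓ | unrestricted ✓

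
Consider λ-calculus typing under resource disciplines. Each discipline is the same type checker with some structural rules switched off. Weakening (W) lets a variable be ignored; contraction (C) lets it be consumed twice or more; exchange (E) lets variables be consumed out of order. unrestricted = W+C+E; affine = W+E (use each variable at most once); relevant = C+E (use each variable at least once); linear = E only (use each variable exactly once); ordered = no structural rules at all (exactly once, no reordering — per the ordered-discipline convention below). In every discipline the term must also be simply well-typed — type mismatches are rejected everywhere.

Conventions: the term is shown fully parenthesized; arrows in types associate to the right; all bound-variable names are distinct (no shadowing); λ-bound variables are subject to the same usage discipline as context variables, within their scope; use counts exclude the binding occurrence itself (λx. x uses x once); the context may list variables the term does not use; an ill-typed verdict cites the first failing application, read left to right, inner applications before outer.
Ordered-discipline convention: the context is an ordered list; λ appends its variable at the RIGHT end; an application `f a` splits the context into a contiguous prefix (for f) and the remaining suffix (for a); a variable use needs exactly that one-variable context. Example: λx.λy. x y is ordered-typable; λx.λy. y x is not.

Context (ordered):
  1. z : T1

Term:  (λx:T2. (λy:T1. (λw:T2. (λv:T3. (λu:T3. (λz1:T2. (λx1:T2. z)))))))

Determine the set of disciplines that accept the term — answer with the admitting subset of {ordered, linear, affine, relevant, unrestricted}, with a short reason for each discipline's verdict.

admitted in: affine, unrestricted
counts: z: 1×, x [bound]: 0×, y [bound]: 0×, w [bound]: 0×, v [bound]: 0×, u [bound]: 0×, z1 [bound]: 0×, x1 [bound]: 0×
left-to-right use order: z
typing: ✓ — T2 → T1 → T2 → T3 → T3 → T2 → T2 → T1
ordered: ✗ — x, y, w, v, u, z1, x1 never used (weakening)
linear: ✗ — x, y, w, v, u, z1, x1 never used (weakening)
affine: ✓ — none of z, x, y, w, v, u, z1, x1 used more than once
relevant: ✗ — x, y, w, v, u, z1, x1 never used (weakening)
unrestricted: ✓ — simply typable at T2 → T1 → T2 → T3 → T3 → T2 → T2 → T1; W, C, E all held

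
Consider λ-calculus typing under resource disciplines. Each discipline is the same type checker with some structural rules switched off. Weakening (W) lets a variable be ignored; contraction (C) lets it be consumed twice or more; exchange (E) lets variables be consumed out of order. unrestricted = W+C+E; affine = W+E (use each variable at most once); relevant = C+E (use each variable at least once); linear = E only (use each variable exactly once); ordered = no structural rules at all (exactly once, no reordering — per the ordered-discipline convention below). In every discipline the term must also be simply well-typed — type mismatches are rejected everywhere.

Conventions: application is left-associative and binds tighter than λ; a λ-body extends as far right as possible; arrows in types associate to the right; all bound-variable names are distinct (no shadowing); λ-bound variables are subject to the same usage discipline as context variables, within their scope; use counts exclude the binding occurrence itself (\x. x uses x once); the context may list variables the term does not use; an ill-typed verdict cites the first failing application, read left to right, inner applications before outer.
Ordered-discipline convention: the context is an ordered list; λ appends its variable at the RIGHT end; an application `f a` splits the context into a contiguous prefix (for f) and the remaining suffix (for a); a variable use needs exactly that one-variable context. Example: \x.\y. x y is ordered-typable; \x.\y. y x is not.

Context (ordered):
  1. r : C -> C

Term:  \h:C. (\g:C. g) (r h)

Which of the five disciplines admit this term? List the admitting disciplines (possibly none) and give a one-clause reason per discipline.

admitting disciplines: ordered, linear, affine, relevant, unrestricted
counts: r: 1, h [bound]: 1, g [bound]: 1
uses in reading order: g, r, h
typing: ✓ — C -> C
ordered ✓ (r, h, g once each; derivable with no W/C/E)
linear ✓ (single use per variable (r, h, g))
affine ✓ (at most one use each (r, h, g))
relevant ✓ (r, h, g: all used, weakening unneeded)
unrestricted ✓ (simply typable at C -> C; W, C, E all held)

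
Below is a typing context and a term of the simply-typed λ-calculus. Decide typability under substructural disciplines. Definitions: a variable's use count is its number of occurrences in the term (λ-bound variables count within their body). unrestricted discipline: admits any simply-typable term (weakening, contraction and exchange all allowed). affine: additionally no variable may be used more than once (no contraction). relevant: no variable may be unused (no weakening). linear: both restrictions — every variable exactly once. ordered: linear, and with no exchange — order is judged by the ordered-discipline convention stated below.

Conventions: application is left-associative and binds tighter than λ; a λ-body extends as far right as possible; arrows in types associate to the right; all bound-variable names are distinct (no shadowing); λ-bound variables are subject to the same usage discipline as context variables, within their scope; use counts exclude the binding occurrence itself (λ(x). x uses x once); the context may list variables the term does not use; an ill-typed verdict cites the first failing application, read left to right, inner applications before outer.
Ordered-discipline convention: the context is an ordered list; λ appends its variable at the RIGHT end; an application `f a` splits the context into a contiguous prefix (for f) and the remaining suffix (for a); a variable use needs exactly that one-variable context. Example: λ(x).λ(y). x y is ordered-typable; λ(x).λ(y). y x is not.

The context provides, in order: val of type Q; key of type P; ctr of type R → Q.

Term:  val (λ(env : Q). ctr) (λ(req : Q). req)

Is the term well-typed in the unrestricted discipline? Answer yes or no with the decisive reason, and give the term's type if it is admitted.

no — fails simple typing
variable uses: val ×1, key ×0, ctr ×1, env [bound] ×0, req [bound] ×1
left-to-right use order: val, ctr, req
typing: ill-typed: can't apply a value of type Q
per-discipline verdicts: ordered ✗; linear ✗; affine ✗; relevant ✗; unrestricted ✗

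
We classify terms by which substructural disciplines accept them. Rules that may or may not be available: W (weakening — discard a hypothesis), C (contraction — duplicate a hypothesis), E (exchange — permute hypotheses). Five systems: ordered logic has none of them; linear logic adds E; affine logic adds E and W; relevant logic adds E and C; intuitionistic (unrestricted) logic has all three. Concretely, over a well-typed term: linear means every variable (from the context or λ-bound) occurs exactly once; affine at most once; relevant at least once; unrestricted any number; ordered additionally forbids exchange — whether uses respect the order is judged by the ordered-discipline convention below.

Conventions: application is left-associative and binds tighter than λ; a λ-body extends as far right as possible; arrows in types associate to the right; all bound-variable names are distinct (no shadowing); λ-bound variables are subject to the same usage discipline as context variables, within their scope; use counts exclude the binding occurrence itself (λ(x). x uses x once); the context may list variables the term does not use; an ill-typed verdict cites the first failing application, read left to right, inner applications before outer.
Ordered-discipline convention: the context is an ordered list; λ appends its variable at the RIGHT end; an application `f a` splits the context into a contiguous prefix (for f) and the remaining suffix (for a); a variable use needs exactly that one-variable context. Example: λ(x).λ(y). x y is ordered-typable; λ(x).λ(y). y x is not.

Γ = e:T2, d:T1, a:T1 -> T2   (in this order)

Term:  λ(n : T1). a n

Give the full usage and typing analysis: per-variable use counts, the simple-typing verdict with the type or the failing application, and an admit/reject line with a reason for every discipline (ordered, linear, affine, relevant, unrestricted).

usage: e: 0×; d: 0×; a: 1×; n [bound]: 1×
uses in reading order: a, n
typing: the term checks, with type T1 -> T2
ordered ✗ (unused: e, d — weakening required)
linear ✗ (unused: e, d — weakening required)
affine ✓ (at most one use each (e, d, a, n))
relevant ✗ (unused: e, d — weakening required)
unrestricted ✓ (type-checks (T1 -> T2) and nothing is barred)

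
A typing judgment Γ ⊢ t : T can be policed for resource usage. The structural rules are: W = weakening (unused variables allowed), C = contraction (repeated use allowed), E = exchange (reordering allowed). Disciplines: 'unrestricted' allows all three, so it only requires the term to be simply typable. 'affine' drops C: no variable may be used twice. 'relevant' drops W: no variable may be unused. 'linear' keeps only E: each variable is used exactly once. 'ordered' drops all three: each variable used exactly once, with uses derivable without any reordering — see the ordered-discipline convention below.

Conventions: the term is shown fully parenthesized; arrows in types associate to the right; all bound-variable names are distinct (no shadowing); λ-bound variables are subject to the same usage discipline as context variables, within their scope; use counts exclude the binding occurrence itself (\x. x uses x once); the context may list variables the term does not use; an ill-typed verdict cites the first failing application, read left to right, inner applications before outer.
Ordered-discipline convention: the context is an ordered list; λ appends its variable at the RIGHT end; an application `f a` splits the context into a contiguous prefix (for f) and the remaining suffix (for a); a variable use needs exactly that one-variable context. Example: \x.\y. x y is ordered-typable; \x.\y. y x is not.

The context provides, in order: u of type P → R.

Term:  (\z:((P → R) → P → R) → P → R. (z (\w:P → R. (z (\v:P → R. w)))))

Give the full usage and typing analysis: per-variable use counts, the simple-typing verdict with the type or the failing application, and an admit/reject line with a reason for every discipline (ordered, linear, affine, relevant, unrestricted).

use counts: u ×0, z (bound) ×2, w (bound) ×1, v (bound) ×0
use order (left to right): z, z, w
typing: ✓ — (((P → R) → P → R) → P → R) → P → R
ordered: ✗ — z ×2 used more than once (contraction); u, v left unused
linear: ✗ — z ×2 used more than once (contraction); u, v left unused
affine: ✗ — z ×2 used more than once (contraction)
relevant: ✗ — u, v left unused
unrestricted: ✓ — type-checks ((((P → R) → P → R) → P → R) → P → R) and nothing is barred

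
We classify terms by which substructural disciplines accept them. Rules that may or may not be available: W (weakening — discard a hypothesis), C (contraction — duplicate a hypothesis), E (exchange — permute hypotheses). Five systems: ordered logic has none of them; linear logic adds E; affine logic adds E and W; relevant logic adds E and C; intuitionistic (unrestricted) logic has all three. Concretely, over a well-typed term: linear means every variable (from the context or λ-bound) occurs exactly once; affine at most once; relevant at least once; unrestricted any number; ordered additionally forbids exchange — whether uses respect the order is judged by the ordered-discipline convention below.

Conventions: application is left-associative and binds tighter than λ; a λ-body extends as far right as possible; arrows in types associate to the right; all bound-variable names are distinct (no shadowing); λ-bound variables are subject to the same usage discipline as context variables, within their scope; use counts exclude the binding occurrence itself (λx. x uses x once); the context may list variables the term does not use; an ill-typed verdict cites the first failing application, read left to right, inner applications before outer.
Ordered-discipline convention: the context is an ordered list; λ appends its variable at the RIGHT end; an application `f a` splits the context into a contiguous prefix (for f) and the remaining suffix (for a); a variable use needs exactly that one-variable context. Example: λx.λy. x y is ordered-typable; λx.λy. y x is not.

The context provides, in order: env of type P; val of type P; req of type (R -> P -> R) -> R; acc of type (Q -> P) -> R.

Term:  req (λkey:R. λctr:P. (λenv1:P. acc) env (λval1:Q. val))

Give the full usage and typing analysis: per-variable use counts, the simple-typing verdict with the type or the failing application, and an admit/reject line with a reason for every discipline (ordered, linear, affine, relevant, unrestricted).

use counts: env: 1; val: 1; req: 1; acc: 1; key (bound): 0; ctr (bound): 0; env1 (bound): 0; val1 (bound): 0
use order (left to right): req, acc, env, val
typing: ✓ — R
ordered: ✗, key, ctr, env1, val1 left unused
linear: ✗, key, ctr, env1, val1 left unused
affine: ✓, none of env, val, req, acc, key, ctr, env1, val1 used more than once
relevant: ✗, key, ctr, env1, val1 left unused
unrestricted: ✓, simply typable at R; W, C, E all held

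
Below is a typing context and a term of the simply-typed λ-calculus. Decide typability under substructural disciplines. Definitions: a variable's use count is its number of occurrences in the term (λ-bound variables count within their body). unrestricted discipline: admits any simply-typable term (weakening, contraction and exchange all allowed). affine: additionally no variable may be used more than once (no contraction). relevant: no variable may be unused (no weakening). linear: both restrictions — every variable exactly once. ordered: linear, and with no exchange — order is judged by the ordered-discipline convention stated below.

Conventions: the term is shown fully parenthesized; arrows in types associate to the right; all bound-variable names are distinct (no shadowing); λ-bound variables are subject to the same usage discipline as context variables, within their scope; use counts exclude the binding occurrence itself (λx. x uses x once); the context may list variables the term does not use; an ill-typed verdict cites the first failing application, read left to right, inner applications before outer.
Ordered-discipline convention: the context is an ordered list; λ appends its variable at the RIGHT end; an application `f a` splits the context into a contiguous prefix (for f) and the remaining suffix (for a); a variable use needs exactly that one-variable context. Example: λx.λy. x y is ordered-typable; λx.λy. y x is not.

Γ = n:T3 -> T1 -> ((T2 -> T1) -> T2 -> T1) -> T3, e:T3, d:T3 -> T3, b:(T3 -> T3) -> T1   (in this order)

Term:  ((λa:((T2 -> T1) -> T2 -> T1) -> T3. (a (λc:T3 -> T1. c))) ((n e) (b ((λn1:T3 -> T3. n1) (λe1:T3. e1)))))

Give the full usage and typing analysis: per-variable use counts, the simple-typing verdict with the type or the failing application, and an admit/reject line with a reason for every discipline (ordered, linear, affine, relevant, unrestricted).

variable uses: n: 1; e: 1; d: 0; b: 1; a [bound]: 1; c [bound]: 1; n1 [bound]: 1; e1 [bound]: 1
left-to-right use order: a, c, n, e, b, n1, e1
typing: ill-typed: an argument (T3 -> T1) -> T3 -> T1 mismatches the expected (T2 -> T1) -> T2 -> T1
ordered ✗ (fails simple typing)
linear ✗ (a type mismatch blocks all five)
affine ✗ (the type mismatch rejects it)
relevant ✗ (not simply typable)
unrestricted ✗ (fails simple typing)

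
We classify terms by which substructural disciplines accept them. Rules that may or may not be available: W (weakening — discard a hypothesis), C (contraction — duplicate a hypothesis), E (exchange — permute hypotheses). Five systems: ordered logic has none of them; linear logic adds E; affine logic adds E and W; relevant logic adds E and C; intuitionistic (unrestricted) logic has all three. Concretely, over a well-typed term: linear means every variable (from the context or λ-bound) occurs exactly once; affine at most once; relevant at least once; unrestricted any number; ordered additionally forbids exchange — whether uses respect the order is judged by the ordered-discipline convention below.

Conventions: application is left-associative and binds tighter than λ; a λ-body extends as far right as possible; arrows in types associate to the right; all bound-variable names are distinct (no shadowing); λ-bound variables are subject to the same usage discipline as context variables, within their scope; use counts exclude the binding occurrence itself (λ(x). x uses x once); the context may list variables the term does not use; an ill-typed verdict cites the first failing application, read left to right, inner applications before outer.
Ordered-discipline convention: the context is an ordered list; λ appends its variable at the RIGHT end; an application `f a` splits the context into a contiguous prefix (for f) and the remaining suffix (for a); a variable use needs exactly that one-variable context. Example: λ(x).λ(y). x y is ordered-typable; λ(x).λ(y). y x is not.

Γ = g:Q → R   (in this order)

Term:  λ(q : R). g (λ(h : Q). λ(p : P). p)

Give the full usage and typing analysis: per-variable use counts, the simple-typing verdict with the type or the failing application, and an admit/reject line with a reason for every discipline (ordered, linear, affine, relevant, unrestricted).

counts: g: 1, q (λ-bound): 0, h (λ-bound): 0, p (λ-bound): 1
uses in reading order: g, p
typing: ill-typed: an argument Q → P → P mismatches the expected Q
ordered ✗ (a type mismatch blocks all five)
linear ✗ (the type mismatch rejects it)
affine ✗ (not simply typable)
relevant ✗ (fails simple typing)
unrestricted ✗ (a type mismatch blocks all five)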